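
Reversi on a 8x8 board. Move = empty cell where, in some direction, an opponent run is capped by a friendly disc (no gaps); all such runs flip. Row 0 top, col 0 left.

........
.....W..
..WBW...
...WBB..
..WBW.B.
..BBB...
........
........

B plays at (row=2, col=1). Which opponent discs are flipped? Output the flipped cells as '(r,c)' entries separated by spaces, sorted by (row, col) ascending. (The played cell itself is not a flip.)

Answer: (2,2)

Derivation:
Dir NW: first cell '.' (not opp) -> no flip
Dir N: first cell '.' (not opp) -> no flip
Dir NE: first cell '.' (not opp) -> no flip
Dir W: first cell '.' (not opp) -> no flip
Dir E: opp run (2,2) capped by B -> flip
Dir SW: first cell '.' (not opp) -> no flip
Dir S: first cell '.' (not opp) -> no flip
Dir SE: first cell '.' (not opp) -> no flip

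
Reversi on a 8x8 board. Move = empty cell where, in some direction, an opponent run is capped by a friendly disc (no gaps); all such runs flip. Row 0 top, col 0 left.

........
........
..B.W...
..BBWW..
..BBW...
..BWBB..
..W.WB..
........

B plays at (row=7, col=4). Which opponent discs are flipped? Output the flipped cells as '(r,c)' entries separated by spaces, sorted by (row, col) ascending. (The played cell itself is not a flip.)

Dir NW: first cell '.' (not opp) -> no flip
Dir N: opp run (6,4) capped by B -> flip
Dir NE: first cell 'B' (not opp) -> no flip
Dir W: first cell '.' (not opp) -> no flip
Dir E: first cell '.' (not opp) -> no flip
Dir SW: edge -> no flip
Dir S: edge -> no flip
Dir SE: edge -> no flip

Answer: (6,4)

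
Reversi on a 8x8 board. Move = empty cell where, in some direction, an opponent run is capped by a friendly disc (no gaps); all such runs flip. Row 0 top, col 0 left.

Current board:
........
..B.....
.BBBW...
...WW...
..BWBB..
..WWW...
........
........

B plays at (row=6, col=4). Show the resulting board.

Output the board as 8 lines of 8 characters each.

Answer: ........
..B.....
.BBBW...
...WW...
..BWBB..
..WBB...
....B...
........

Derivation:
Place B at (6,4); scan 8 dirs for brackets.
Dir NW: opp run (5,3) capped by B -> flip
Dir N: opp run (5,4) capped by B -> flip
Dir NE: first cell '.' (not opp) -> no flip
Dir W: first cell '.' (not opp) -> no flip
Dir E: first cell '.' (not opp) -> no flip
Dir SW: first cell '.' (not opp) -> no flip
Dir S: first cell '.' (not opp) -> no flip
Dir SE: first cell '.' (not opp) -> no flip
All flips: (5,3) (5,4)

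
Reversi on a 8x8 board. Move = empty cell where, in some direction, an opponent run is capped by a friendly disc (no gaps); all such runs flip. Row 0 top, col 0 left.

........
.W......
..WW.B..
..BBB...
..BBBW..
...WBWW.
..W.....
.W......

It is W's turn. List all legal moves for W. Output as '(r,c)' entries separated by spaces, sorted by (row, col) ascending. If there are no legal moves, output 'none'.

(1,4): no bracket -> illegal
(1,5): no bracket -> illegal
(1,6): no bracket -> illegal
(2,1): no bracket -> illegal
(2,4): no bracket -> illegal
(2,6): no bracket -> illegal
(3,1): flips 1 -> legal
(3,5): flips 1 -> legal
(3,6): no bracket -> illegal
(4,1): flips 4 -> legal
(5,1): no bracket -> illegal
(5,2): flips 2 -> legal
(6,3): flips 1 -> legal
(6,4): no bracket -> illegal
(6,5): no bracket -> illegal

Answer: (3,1) (3,5) (4,1) (5,2) (6,3)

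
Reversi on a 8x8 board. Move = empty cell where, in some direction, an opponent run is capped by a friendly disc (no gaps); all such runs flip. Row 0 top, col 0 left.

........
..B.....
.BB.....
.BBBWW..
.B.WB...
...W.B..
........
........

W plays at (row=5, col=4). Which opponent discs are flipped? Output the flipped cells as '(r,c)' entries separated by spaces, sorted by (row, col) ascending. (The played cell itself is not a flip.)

Dir NW: first cell 'W' (not opp) -> no flip
Dir N: opp run (4,4) capped by W -> flip
Dir NE: first cell '.' (not opp) -> no flip
Dir W: first cell 'W' (not opp) -> no flip
Dir E: opp run (5,5), next='.' -> no flip
Dir SW: first cell '.' (not opp) -> no flip
Dir S: first cell '.' (not opp) -> no flip
Dir SE: first cell '.' (not opp) -> no flip

Answer: (4,4)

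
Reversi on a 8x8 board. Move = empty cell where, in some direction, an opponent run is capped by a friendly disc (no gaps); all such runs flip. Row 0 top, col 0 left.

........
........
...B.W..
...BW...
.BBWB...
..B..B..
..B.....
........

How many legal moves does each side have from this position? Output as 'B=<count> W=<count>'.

Answer: B=5 W=7

Derivation:
-- B to move --
(1,4): no bracket -> illegal
(1,5): no bracket -> illegal
(1,6): flips 3 -> legal
(2,4): flips 1 -> legal
(2,6): no bracket -> illegal
(3,2): no bracket -> illegal
(3,5): flips 1 -> legal
(3,6): no bracket -> illegal
(4,5): flips 1 -> legal
(5,3): flips 1 -> legal
(5,4): no bracket -> illegal
B mobility = 5
-- W to move --
(1,2): flips 1 -> legal
(1,3): flips 2 -> legal
(1,4): no bracket -> illegal
(2,2): no bracket -> illegal
(2,4): no bracket -> illegal
(3,0): no bracket -> illegal
(3,1): no bracket -> illegal
(3,2): flips 1 -> legal
(3,5): no bracket -> illegal
(4,0): flips 2 -> legal
(4,5): flips 1 -> legal
(4,6): no bracket -> illegal
(5,0): no bracket -> illegal
(5,1): no bracket -> illegal
(5,3): no bracket -> illegal
(5,4): flips 1 -> legal
(5,6): no bracket -> illegal
(6,1): flips 1 -> legal
(6,3): no bracket -> illegal
(6,4): no bracket -> illegal
(6,5): no bracket -> illegal
(6,6): no bracket -> illegal
(7,1): no bracket -> illegal
(7,2): no bracket -> illegal
(7,3): no bracket -> illegal
W mobility = 7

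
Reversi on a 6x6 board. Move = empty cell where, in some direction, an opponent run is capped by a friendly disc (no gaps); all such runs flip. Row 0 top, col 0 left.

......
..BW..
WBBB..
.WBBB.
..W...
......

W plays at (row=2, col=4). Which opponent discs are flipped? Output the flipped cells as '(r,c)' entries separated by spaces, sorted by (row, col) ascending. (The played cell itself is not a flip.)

Answer: (2,1) (2,2) (2,3) (3,3)

Derivation:
Dir NW: first cell 'W' (not opp) -> no flip
Dir N: first cell '.' (not opp) -> no flip
Dir NE: first cell '.' (not opp) -> no flip
Dir W: opp run (2,3) (2,2) (2,1) capped by W -> flip
Dir E: first cell '.' (not opp) -> no flip
Dir SW: opp run (3,3) capped by W -> flip
Dir S: opp run (3,4), next='.' -> no flip
Dir SE: first cell '.' (not opp) -> no flip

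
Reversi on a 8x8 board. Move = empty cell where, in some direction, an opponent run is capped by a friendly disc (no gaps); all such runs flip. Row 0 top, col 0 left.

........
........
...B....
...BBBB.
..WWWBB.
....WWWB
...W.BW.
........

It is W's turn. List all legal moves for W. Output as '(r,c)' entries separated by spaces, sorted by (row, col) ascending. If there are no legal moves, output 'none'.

Answer: (1,2) (1,3) (2,2) (2,4) (2,5) (2,6) (2,7) (3,7) (4,7) (6,4) (7,4) (7,5) (7,6)

Derivation:
(1,2): flips 3 -> legal
(1,3): flips 2 -> legal
(1,4): no bracket -> illegal
(2,2): flips 1 -> legal
(2,4): flips 2 -> legal
(2,5): flips 3 -> legal
(2,6): flips 3 -> legal
(2,7): flips 2 -> legal
(3,2): no bracket -> illegal
(3,7): flips 1 -> legal
(4,7): flips 2 -> legal
(6,4): flips 1 -> legal
(6,7): no bracket -> illegal
(7,4): flips 1 -> legal
(7,5): flips 1 -> legal
(7,6): flips 1 -> legal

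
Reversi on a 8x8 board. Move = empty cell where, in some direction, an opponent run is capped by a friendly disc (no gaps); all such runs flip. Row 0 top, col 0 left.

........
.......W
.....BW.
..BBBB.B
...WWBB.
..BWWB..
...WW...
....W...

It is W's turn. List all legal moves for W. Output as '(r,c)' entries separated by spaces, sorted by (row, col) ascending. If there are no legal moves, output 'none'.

Answer: (1,6) (2,1) (2,2) (2,3) (2,4) (3,6) (4,1) (4,7) (5,1) (5,6) (6,1) (6,6)

Derivation:
(1,4): no bracket -> illegal
(1,5): no bracket -> illegal
(1,6): flips 2 -> legal
(2,1): flips 1 -> legal
(2,2): flips 1 -> legal
(2,3): flips 1 -> legal
(2,4): flips 2 -> legal
(2,7): no bracket -> illegal
(3,1): no bracket -> illegal
(3,6): flips 1 -> legal
(4,1): flips 1 -> legal
(4,2): no bracket -> illegal
(4,7): flips 2 -> legal
(5,1): flips 1 -> legal
(5,6): flips 1 -> legal
(5,7): no bracket -> illegal
(6,1): flips 1 -> legal
(6,2): no bracket -> illegal
(6,5): no bracket -> illegal
(6,6): flips 1 -> legal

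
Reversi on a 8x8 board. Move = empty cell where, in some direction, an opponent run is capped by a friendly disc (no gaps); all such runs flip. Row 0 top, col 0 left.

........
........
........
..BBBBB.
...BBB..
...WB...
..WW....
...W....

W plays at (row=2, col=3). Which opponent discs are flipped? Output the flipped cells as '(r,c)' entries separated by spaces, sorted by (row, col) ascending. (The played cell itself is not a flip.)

Dir NW: first cell '.' (not opp) -> no flip
Dir N: first cell '.' (not opp) -> no flip
Dir NE: first cell '.' (not opp) -> no flip
Dir W: first cell '.' (not opp) -> no flip
Dir E: first cell '.' (not opp) -> no flip
Dir SW: opp run (3,2), next='.' -> no flip
Dir S: opp run (3,3) (4,3) capped by W -> flip
Dir SE: opp run (3,4) (4,5), next='.' -> no flip

Answer: (3,3) (4,3)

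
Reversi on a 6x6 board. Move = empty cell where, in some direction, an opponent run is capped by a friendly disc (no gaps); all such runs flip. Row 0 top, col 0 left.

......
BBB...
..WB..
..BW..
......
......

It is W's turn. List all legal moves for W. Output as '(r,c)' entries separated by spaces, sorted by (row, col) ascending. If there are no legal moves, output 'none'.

Answer: (0,0) (0,2) (1,3) (2,4) (3,1) (4,2)

Derivation:
(0,0): flips 1 -> legal
(0,1): no bracket -> illegal
(0,2): flips 1 -> legal
(0,3): no bracket -> illegal
(1,3): flips 1 -> legal
(1,4): no bracket -> illegal
(2,0): no bracket -> illegal
(2,1): no bracket -> illegal
(2,4): flips 1 -> legal
(3,1): flips 1 -> legal
(3,4): no bracket -> illegal
(4,1): no bracket -> illegal
(4,2): flips 1 -> legal
(4,3): no bracket -> illegal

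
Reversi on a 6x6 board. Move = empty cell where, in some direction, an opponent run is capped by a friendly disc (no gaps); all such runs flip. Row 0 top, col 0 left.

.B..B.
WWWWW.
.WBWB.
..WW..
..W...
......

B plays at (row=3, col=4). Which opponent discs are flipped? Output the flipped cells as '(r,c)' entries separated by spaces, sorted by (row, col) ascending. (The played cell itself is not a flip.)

Answer: (1,2) (2,3)

Derivation:
Dir NW: opp run (2,3) (1,2) capped by B -> flip
Dir N: first cell 'B' (not opp) -> no flip
Dir NE: first cell '.' (not opp) -> no flip
Dir W: opp run (3,3) (3,2), next='.' -> no flip
Dir E: first cell '.' (not opp) -> no flip
Dir SW: first cell '.' (not opp) -> no flip
Dir S: first cell '.' (not opp) -> no flip
Dir SE: first cell '.' (not opp) -> no flip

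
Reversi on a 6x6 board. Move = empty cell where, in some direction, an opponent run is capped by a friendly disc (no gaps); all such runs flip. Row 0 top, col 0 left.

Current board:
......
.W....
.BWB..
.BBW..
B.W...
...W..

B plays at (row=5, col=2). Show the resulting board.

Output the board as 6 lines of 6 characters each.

Answer: ......
.W....
.BWB..
.BBW..
B.B...
..BW..

Derivation:
Place B at (5,2); scan 8 dirs for brackets.
Dir NW: first cell '.' (not opp) -> no flip
Dir N: opp run (4,2) capped by B -> flip
Dir NE: first cell '.' (not opp) -> no flip
Dir W: first cell '.' (not opp) -> no flip
Dir E: opp run (5,3), next='.' -> no flip
Dir SW: edge -> no flip
Dir S: edge -> no flip
Dir SE: edge -> no flip
All flips: (4,2)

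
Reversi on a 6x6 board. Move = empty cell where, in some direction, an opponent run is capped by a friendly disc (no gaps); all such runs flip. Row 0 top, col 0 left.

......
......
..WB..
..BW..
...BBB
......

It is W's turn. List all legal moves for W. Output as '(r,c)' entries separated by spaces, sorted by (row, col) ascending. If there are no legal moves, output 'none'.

Answer: (1,3) (2,4) (3,1) (4,2) (5,3) (5,5)

Derivation:
(1,2): no bracket -> illegal
(1,3): flips 1 -> legal
(1,4): no bracket -> illegal
(2,1): no bracket -> illegal
(2,4): flips 1 -> legal
(3,1): flips 1 -> legal
(3,4): no bracket -> illegal
(3,5): no bracket -> illegal
(4,1): no bracket -> illegal
(4,2): flips 1 -> legal
(5,2): no bracket -> illegal
(5,3): flips 1 -> legal
(5,4): no bracket -> illegal
(5,5): flips 1 -> legal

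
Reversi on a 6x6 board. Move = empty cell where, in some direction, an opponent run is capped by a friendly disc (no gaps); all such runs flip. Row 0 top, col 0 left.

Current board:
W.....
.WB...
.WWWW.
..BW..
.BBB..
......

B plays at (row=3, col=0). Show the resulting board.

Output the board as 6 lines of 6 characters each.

Place B at (3,0); scan 8 dirs for brackets.
Dir NW: edge -> no flip
Dir N: first cell '.' (not opp) -> no flip
Dir NE: opp run (2,1) capped by B -> flip
Dir W: edge -> no flip
Dir E: first cell '.' (not opp) -> no flip
Dir SW: edge -> no flip
Dir S: first cell '.' (not opp) -> no flip
Dir SE: first cell 'B' (not opp) -> no flip
All flips: (2,1)

Answer: W.....
.WB...
.BWWW.
B.BW..
.BBB..
......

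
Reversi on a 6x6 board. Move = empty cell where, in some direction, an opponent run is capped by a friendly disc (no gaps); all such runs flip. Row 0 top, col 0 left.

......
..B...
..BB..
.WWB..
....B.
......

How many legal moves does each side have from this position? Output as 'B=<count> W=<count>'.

Answer: B=4 W=4

Derivation:
-- B to move --
(2,0): no bracket -> illegal
(2,1): no bracket -> illegal
(3,0): flips 2 -> legal
(4,0): flips 1 -> legal
(4,1): flips 1 -> legal
(4,2): flips 1 -> legal
(4,3): no bracket -> illegal
B mobility = 4
-- W to move --
(0,1): no bracket -> illegal
(0,2): flips 2 -> legal
(0,3): no bracket -> illegal
(1,1): no bracket -> illegal
(1,3): flips 1 -> legal
(1,4): flips 1 -> legal
(2,1): no bracket -> illegal
(2,4): no bracket -> illegal
(3,4): flips 1 -> legal
(3,5): no bracket -> illegal
(4,2): no bracket -> illegal
(4,3): no bracket -> illegal
(4,5): no bracket -> illegal
(5,3): no bracket -> illegal
(5,4): no bracket -> illegal
(5,5): no bracket -> illegal
W mobility = 4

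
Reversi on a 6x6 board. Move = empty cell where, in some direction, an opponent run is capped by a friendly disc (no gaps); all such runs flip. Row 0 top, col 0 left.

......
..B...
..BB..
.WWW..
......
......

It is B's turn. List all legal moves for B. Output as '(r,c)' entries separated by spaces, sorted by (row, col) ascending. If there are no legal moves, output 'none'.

(2,0): no bracket -> illegal
(2,1): no bracket -> illegal
(2,4): no bracket -> illegal
(3,0): no bracket -> illegal
(3,4): no bracket -> illegal
(4,0): flips 1 -> legal
(4,1): flips 1 -> legal
(4,2): flips 1 -> legal
(4,3): flips 1 -> legal
(4,4): flips 1 -> legal

Answer: (4,0) (4,1) (4,2) (4,3) (4,4)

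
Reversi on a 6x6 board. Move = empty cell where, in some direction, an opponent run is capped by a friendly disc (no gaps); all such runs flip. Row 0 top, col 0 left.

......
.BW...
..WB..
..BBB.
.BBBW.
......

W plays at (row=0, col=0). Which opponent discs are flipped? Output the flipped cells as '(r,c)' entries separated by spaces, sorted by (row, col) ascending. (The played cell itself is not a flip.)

Answer: (1,1)

Derivation:
Dir NW: edge -> no flip
Dir N: edge -> no flip
Dir NE: edge -> no flip
Dir W: edge -> no flip
Dir E: first cell '.' (not opp) -> no flip
Dir SW: edge -> no flip
Dir S: first cell '.' (not opp) -> no flip
Dir SE: opp run (1,1) capped by W -> flip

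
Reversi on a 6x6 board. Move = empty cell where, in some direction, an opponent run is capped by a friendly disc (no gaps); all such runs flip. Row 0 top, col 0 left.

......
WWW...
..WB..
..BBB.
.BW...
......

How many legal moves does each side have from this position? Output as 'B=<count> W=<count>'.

-- B to move --
(0,0): flips 2 -> legal
(0,1): flips 1 -> legal
(0,2): flips 2 -> legal
(0,3): no bracket -> illegal
(1,3): no bracket -> illegal
(2,0): no bracket -> illegal
(2,1): flips 1 -> legal
(3,1): no bracket -> illegal
(4,3): flips 1 -> legal
(5,1): flips 1 -> legal
(5,2): flips 1 -> legal
(5,3): no bracket -> illegal
B mobility = 7
-- W to move --
(1,3): no bracket -> illegal
(1,4): no bracket -> illegal
(2,1): no bracket -> illegal
(2,4): flips 2 -> legal
(2,5): no bracket -> illegal
(3,0): no bracket -> illegal
(3,1): no bracket -> illegal
(3,5): no bracket -> illegal
(4,0): flips 1 -> legal
(4,3): no bracket -> illegal
(4,4): flips 1 -> legal
(4,5): flips 2 -> legal
(5,0): no bracket -> illegal
(5,1): no bracket -> illegal
(5,2): no bracket -> illegal
W mobility = 4

Answer: B=7 W=4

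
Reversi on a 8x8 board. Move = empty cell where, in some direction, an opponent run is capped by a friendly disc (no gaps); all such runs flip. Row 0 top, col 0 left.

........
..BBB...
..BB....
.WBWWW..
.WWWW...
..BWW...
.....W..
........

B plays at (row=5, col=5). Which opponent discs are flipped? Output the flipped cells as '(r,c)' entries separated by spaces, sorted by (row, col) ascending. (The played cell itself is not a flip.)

Answer: (3,3) (4,4) (5,3) (5,4)

Derivation:
Dir NW: opp run (4,4) (3,3) capped by B -> flip
Dir N: first cell '.' (not opp) -> no flip
Dir NE: first cell '.' (not opp) -> no flip
Dir W: opp run (5,4) (5,3) capped by B -> flip
Dir E: first cell '.' (not opp) -> no flip
Dir SW: first cell '.' (not opp) -> no flip
Dir S: opp run (6,5), next='.' -> no flip
Dir SE: first cell '.' (not opp) -> no flip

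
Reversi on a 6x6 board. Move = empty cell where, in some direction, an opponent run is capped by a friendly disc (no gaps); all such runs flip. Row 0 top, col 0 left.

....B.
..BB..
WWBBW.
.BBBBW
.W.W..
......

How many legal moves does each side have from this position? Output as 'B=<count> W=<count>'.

-- B to move --
(1,0): flips 1 -> legal
(1,1): flips 1 -> legal
(1,4): flips 1 -> legal
(1,5): flips 1 -> legal
(2,5): flips 1 -> legal
(3,0): flips 1 -> legal
(4,0): no bracket -> illegal
(4,2): no bracket -> illegal
(4,4): no bracket -> illegal
(4,5): no bracket -> illegal
(5,0): flips 1 -> legal
(5,1): flips 1 -> legal
(5,2): flips 1 -> legal
(5,3): flips 1 -> legal
(5,4): flips 1 -> legal
B mobility = 11
-- W to move --
(0,1): no bracket -> illegal
(0,2): flips 1 -> legal
(0,3): flips 4 -> legal
(0,5): no bracket -> illegal
(1,1): no bracket -> illegal
(1,4): flips 2 -> legal
(1,5): no bracket -> illegal
(2,5): flips 1 -> legal
(3,0): flips 4 -> legal
(4,0): no bracket -> illegal
(4,2): flips 2 -> legal
(4,4): flips 1 -> legal
(4,5): no bracket -> illegal
W mobility = 7

Answer: B=11 W=7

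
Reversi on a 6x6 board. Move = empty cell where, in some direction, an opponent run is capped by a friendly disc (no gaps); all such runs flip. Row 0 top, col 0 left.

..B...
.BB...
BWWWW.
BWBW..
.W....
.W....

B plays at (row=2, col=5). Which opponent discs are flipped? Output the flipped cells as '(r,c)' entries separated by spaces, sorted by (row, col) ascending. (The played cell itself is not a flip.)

Answer: (2,1) (2,2) (2,3) (2,4)

Derivation:
Dir NW: first cell '.' (not opp) -> no flip
Dir N: first cell '.' (not opp) -> no flip
Dir NE: edge -> no flip
Dir W: opp run (2,4) (2,3) (2,2) (2,1) capped by B -> flip
Dir E: edge -> no flip
Dir SW: first cell '.' (not opp) -> no flip
Dir S: first cell '.' (not opp) -> no flip
Dir SE: edge -> no flip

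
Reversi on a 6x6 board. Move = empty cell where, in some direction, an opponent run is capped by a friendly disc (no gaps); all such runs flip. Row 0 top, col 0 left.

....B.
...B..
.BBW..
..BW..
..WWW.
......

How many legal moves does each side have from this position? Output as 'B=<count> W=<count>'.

Answer: B=7 W=7

Derivation:
-- B to move --
(1,2): no bracket -> illegal
(1,4): flips 1 -> legal
(2,4): flips 1 -> legal
(3,1): no bracket -> illegal
(3,4): flips 1 -> legal
(3,5): no bracket -> illegal
(4,1): no bracket -> illegal
(4,5): no bracket -> illegal
(5,1): no bracket -> illegal
(5,2): flips 1 -> legal
(5,3): flips 3 -> legal
(5,4): flips 1 -> legal
(5,5): flips 2 -> legal
B mobility = 7
-- W to move --
(0,2): no bracket -> illegal
(0,3): flips 1 -> legal
(0,5): no bracket -> illegal
(1,0): flips 2 -> legal
(1,1): flips 1 -> legal
(1,2): flips 2 -> legal
(1,4): no bracket -> illegal
(1,5): no bracket -> illegal
(2,0): flips 2 -> legal
(2,4): no bracket -> illegal
(3,0): no bracket -> illegal
(3,1): flips 1 -> legal
(4,1): flips 1 -> legal
W mobility = 7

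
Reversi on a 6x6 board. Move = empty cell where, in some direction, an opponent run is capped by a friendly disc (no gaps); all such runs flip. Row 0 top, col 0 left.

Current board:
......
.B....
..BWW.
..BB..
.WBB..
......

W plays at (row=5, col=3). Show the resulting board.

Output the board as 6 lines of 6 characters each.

Place W at (5,3); scan 8 dirs for brackets.
Dir NW: opp run (4,2), next='.' -> no flip
Dir N: opp run (4,3) (3,3) capped by W -> flip
Dir NE: first cell '.' (not opp) -> no flip
Dir W: first cell '.' (not opp) -> no flip
Dir E: first cell '.' (not opp) -> no flip
Dir SW: edge -> no flip
Dir S: edge -> no flip
Dir SE: edge -> no flip
All flips: (3,3) (4,3)

Answer: ......
.B....
..BWW.
..BW..
.WBW..
...W..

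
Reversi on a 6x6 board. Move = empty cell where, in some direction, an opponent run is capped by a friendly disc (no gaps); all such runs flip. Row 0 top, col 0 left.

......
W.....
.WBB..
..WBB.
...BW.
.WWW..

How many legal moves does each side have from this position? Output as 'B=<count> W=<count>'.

-- B to move --
(0,0): no bracket -> illegal
(0,1): no bracket -> illegal
(1,1): no bracket -> illegal
(1,2): no bracket -> illegal
(2,0): flips 1 -> legal
(3,0): no bracket -> illegal
(3,1): flips 1 -> legal
(3,5): no bracket -> illegal
(4,0): no bracket -> illegal
(4,1): flips 1 -> legal
(4,2): flips 1 -> legal
(4,5): flips 1 -> legal
(5,0): no bracket -> illegal
(5,4): flips 1 -> legal
(5,5): flips 1 -> legal
B mobility = 7
-- W to move --
(1,1): flips 2 -> legal
(1,2): flips 1 -> legal
(1,3): flips 3 -> legal
(1,4): flips 1 -> legal
(2,4): flips 3 -> legal
(2,5): flips 2 -> legal
(3,1): no bracket -> illegal
(3,5): flips 2 -> legal
(4,2): flips 1 -> legal
(4,5): no bracket -> illegal
(5,4): flips 1 -> legal
W mobility = 9

Answer: B=7 W=9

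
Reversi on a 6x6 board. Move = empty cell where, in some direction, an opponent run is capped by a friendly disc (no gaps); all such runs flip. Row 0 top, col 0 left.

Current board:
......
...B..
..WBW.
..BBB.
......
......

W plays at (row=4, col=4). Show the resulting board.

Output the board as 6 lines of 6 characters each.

Answer: ......
...B..
..WBW.
..BWW.
....W.
......

Derivation:
Place W at (4,4); scan 8 dirs for brackets.
Dir NW: opp run (3,3) capped by W -> flip
Dir N: opp run (3,4) capped by W -> flip
Dir NE: first cell '.' (not opp) -> no flip
Dir W: first cell '.' (not opp) -> no flip
Dir E: first cell '.' (not opp) -> no flip
Dir SW: first cell '.' (not opp) -> no flip
Dir S: first cell '.' (not opp) -> no flip
Dir SE: first cell '.' (not opp) -> no flip
All flips: (3,3) (3,4)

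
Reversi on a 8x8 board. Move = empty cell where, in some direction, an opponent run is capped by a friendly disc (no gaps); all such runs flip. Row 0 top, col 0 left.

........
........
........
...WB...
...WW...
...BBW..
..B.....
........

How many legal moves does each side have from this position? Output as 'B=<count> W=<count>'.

Answer: B=5 W=8

Derivation:
-- B to move --
(2,2): no bracket -> illegal
(2,3): flips 2 -> legal
(2,4): no bracket -> illegal
(3,2): flips 2 -> legal
(3,5): flips 1 -> legal
(4,2): no bracket -> illegal
(4,5): no bracket -> illegal
(4,6): no bracket -> illegal
(5,2): flips 1 -> legal
(5,6): flips 1 -> legal
(6,4): no bracket -> illegal
(6,5): no bracket -> illegal
(6,6): no bracket -> illegal
B mobility = 5
-- W to move --
(2,3): no bracket -> illegal
(2,4): flips 1 -> legal
(2,5): flips 1 -> legal
(3,5): flips 1 -> legal
(4,2): no bracket -> illegal
(4,5): no bracket -> illegal
(5,1): no bracket -> illegal
(5,2): flips 2 -> legal
(6,1): no bracket -> illegal
(6,3): flips 1 -> legal
(6,4): flips 1 -> legal
(6,5): flips 1 -> legal
(7,1): flips 2 -> legal
(7,2): no bracket -> illegal
(7,3): no bracket -> illegal
W mobility = 8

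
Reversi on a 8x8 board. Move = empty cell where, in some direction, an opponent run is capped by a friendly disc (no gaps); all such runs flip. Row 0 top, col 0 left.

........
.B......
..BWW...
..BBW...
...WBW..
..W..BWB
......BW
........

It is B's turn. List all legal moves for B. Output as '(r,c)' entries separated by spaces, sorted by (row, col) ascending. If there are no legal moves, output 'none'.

Answer: (1,3) (1,4) (1,5) (2,5) (3,5) (4,2) (4,6) (5,3) (5,4) (7,7)

Derivation:
(1,2): no bracket -> illegal
(1,3): flips 1 -> legal
(1,4): flips 3 -> legal
(1,5): flips 1 -> legal
(2,5): flips 2 -> legal
(3,5): flips 2 -> legal
(3,6): no bracket -> illegal
(4,1): no bracket -> illegal
(4,2): flips 1 -> legal
(4,6): flips 2 -> legal
(4,7): no bracket -> illegal
(5,1): no bracket -> illegal
(5,3): flips 1 -> legal
(5,4): flips 1 -> legal
(6,1): no bracket -> illegal
(6,2): no bracket -> illegal
(6,3): no bracket -> illegal
(6,5): no bracket -> illegal
(7,6): no bracket -> illegal
(7,7): flips 1 -> legal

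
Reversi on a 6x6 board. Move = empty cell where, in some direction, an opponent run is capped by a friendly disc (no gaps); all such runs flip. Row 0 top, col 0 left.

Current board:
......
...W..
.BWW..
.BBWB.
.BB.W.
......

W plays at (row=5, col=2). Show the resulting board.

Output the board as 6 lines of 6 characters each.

Place W at (5,2); scan 8 dirs for brackets.
Dir NW: opp run (4,1), next='.' -> no flip
Dir N: opp run (4,2) (3,2) capped by W -> flip
Dir NE: first cell '.' (not opp) -> no flip
Dir W: first cell '.' (not opp) -> no flip
Dir E: first cell '.' (not opp) -> no flip
Dir SW: edge -> no flip
Dir S: edge -> no flip
Dir SE: edge -> no flip
All flips: (3,2) (4,2)

Answer: ......
...W..
.BWW..
.BWWB.
.BW.W.
..W...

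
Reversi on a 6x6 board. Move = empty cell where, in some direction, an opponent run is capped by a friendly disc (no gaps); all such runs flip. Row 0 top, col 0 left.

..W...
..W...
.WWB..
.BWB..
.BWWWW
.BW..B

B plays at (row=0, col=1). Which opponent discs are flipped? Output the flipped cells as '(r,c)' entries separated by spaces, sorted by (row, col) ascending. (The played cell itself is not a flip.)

Dir NW: edge -> no flip
Dir N: edge -> no flip
Dir NE: edge -> no flip
Dir W: first cell '.' (not opp) -> no flip
Dir E: opp run (0,2), next='.' -> no flip
Dir SW: first cell '.' (not opp) -> no flip
Dir S: first cell '.' (not opp) -> no flip
Dir SE: opp run (1,2) capped by B -> flip

Answer: (1,2)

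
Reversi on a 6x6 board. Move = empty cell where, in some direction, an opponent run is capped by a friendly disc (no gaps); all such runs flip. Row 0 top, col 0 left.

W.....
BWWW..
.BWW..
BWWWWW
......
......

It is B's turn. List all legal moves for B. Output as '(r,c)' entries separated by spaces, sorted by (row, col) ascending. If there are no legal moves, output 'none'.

(0,1): flips 1 -> legal
(0,2): no bracket -> illegal
(0,3): flips 1 -> legal
(0,4): no bracket -> illegal
(1,4): flips 3 -> legal
(2,0): no bracket -> illegal
(2,4): flips 2 -> legal
(2,5): no bracket -> illegal
(4,0): no bracket -> illegal
(4,1): flips 1 -> legal
(4,2): no bracket -> illegal
(4,3): flips 1 -> legal
(4,4): no bracket -> illegal
(4,5): no bracket -> illegal

Answer: (0,1) (0,3) (1,4) (2,4) (4,1) (4,3)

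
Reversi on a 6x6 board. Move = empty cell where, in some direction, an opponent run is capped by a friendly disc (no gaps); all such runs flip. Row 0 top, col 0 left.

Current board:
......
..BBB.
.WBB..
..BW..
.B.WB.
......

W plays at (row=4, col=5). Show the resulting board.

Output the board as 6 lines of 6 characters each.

Place W at (4,5); scan 8 dirs for brackets.
Dir NW: first cell '.' (not opp) -> no flip
Dir N: first cell '.' (not opp) -> no flip
Dir NE: edge -> no flip
Dir W: opp run (4,4) capped by W -> flip
Dir E: edge -> no flip
Dir SW: first cell '.' (not opp) -> no flip
Dir S: first cell '.' (not opp) -> no flip
Dir SE: edge -> no flip
All flips: (4,4)

Answer: ......
..BBB.
.WBB..
..BW..
.B.WWW
......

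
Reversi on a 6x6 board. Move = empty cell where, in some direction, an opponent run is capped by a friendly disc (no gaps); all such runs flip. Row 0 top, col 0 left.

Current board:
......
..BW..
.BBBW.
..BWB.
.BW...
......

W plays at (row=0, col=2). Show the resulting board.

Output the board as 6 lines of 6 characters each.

Place W at (0,2); scan 8 dirs for brackets.
Dir NW: edge -> no flip
Dir N: edge -> no flip
Dir NE: edge -> no flip
Dir W: first cell '.' (not opp) -> no flip
Dir E: first cell '.' (not opp) -> no flip
Dir SW: first cell '.' (not opp) -> no flip
Dir S: opp run (1,2) (2,2) (3,2) capped by W -> flip
Dir SE: first cell 'W' (not opp) -> no flip
All flips: (1,2) (2,2) (3,2)

Answer: ..W...
..WW..
.BWBW.
..WWB.
.BW...
......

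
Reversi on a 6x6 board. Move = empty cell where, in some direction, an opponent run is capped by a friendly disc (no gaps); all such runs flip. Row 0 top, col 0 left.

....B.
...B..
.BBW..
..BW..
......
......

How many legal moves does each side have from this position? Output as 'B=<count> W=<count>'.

-- B to move --
(1,2): no bracket -> illegal
(1,4): flips 1 -> legal
(2,4): flips 1 -> legal
(3,4): flips 1 -> legal
(4,2): no bracket -> illegal
(4,3): flips 2 -> legal
(4,4): flips 1 -> legal
B mobility = 5
-- W to move --
(0,2): no bracket -> illegal
(0,3): flips 1 -> legal
(0,5): no bracket -> illegal
(1,0): no bracket -> illegal
(1,1): flips 1 -> legal
(1,2): no bracket -> illegal
(1,4): no bracket -> illegal
(1,5): no bracket -> illegal
(2,0): flips 2 -> legal
(2,4): no bracket -> illegal
(3,0): no bracket -> illegal
(3,1): flips 1 -> legal
(4,1): flips 1 -> legal
(4,2): no bracket -> illegal
(4,3): no bracket -> illegal
W mobility = 5

Answer: B=5 W=5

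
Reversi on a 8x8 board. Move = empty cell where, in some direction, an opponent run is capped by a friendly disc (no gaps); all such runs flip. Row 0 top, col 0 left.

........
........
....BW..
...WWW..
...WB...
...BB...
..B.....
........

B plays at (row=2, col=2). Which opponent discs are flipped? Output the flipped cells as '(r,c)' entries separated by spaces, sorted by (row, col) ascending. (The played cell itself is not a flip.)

Dir NW: first cell '.' (not opp) -> no flip
Dir N: first cell '.' (not opp) -> no flip
Dir NE: first cell '.' (not opp) -> no flip
Dir W: first cell '.' (not opp) -> no flip
Dir E: first cell '.' (not opp) -> no flip
Dir SW: first cell '.' (not opp) -> no flip
Dir S: first cell '.' (not opp) -> no flip
Dir SE: opp run (3,3) capped by B -> flip

Answer: (3,3)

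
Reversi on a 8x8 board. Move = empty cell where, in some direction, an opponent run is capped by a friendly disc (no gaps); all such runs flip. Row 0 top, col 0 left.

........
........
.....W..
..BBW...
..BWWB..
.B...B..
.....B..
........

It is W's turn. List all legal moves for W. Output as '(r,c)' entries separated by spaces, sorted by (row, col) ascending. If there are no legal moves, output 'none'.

(2,1): flips 1 -> legal
(2,2): flips 1 -> legal
(2,3): flips 1 -> legal
(2,4): no bracket -> illegal
(3,1): flips 2 -> legal
(3,5): no bracket -> illegal
(3,6): no bracket -> illegal
(4,0): no bracket -> illegal
(4,1): flips 1 -> legal
(4,6): flips 1 -> legal
(5,0): no bracket -> illegal
(5,2): no bracket -> illegal
(5,3): no bracket -> illegal
(5,4): no bracket -> illegal
(5,6): flips 1 -> legal
(6,0): no bracket -> illegal
(6,1): no bracket -> illegal
(6,2): no bracket -> illegal
(6,4): no bracket -> illegal
(6,6): flips 1 -> legal
(7,4): no bracket -> illegal
(7,5): no bracket -> illegal
(7,6): no bracket -> illegal

Answer: (2,1) (2,2) (2,3) (3,1) (4,1) (4,6) (5,6) (6,6)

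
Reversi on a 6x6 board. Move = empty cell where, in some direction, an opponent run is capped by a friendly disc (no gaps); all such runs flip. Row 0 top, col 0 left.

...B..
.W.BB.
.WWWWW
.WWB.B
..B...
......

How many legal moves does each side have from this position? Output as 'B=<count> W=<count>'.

Answer: B=8 W=10

Derivation:
-- B to move --
(0,0): flips 2 -> legal
(0,1): no bracket -> illegal
(0,2): no bracket -> illegal
(1,0): no bracket -> illegal
(1,2): flips 2 -> legal
(1,5): flips 2 -> legal
(2,0): flips 1 -> legal
(3,0): flips 2 -> legal
(3,4): flips 1 -> legal
(4,0): flips 2 -> legal
(4,1): flips 2 -> legal
(4,3): no bracket -> illegal
B mobility = 8
-- W to move --
(0,2): flips 1 -> legal
(0,4): flips 2 -> legal
(0,5): flips 1 -> legal
(1,2): no bracket -> illegal
(1,5): no bracket -> illegal
(3,4): flips 1 -> legal
(4,1): no bracket -> illegal
(4,3): flips 1 -> legal
(4,4): flips 1 -> legal
(4,5): flips 1 -> legal
(5,1): flips 2 -> legal
(5,2): flips 1 -> legal
(5,3): flips 1 -> legal
W mobility = 10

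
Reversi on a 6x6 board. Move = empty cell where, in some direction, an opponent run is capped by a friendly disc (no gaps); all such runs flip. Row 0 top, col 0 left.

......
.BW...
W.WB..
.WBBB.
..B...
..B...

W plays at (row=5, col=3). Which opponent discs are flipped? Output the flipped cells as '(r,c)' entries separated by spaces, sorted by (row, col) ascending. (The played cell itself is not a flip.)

Dir NW: opp run (4,2) capped by W -> flip
Dir N: first cell '.' (not opp) -> no flip
Dir NE: first cell '.' (not opp) -> no flip
Dir W: opp run (5,2), next='.' -> no flip
Dir E: first cell '.' (not opp) -> no flip
Dir SW: edge -> no flip
Dir S: edge -> no flip
Dir SE: edge -> no flip

Answer: (4,2)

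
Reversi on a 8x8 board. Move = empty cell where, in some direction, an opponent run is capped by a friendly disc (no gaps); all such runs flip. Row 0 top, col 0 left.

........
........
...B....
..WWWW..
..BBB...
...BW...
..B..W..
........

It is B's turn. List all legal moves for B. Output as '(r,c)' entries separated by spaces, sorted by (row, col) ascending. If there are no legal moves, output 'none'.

(2,1): flips 1 -> legal
(2,2): flips 2 -> legal
(2,4): flips 2 -> legal
(2,5): flips 1 -> legal
(2,6): flips 1 -> legal
(3,1): no bracket -> illegal
(3,6): no bracket -> illegal
(4,1): flips 1 -> legal
(4,5): flips 1 -> legal
(4,6): no bracket -> illegal
(5,5): flips 1 -> legal
(5,6): no bracket -> illegal
(6,3): no bracket -> illegal
(6,4): flips 1 -> legal
(6,6): no bracket -> illegal
(7,4): no bracket -> illegal
(7,5): no bracket -> illegal
(7,6): flips 2 -> legal

Answer: (2,1) (2,2) (2,4) (2,5) (2,6) (4,1) (4,5) (5,5) (6,4) (7,6)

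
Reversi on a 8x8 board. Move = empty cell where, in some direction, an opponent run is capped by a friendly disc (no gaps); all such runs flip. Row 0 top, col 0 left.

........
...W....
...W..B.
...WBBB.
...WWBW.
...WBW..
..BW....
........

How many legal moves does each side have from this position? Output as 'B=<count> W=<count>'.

-- B to move --
(0,2): no bracket -> illegal
(0,3): no bracket -> illegal
(0,4): no bracket -> illegal
(1,2): flips 1 -> legal
(1,4): no bracket -> illegal
(2,2): no bracket -> illegal
(2,4): no bracket -> illegal
(3,2): flips 2 -> legal
(3,7): no bracket -> illegal
(4,2): flips 2 -> legal
(4,7): flips 1 -> legal
(5,2): flips 2 -> legal
(5,6): flips 2 -> legal
(5,7): flips 1 -> legal
(6,4): flips 1 -> legal
(6,5): flips 1 -> legal
(6,6): no bracket -> illegal
(7,2): flips 1 -> legal
(7,3): no bracket -> illegal
(7,4): no bracket -> illegal
B mobility = 10
-- W to move --
(1,5): no bracket -> illegal
(1,6): flips 2 -> legal
(1,7): flips 2 -> legal
(2,4): flips 2 -> legal
(2,5): flips 3 -> legal
(2,7): flips 3 -> legal
(3,7): flips 3 -> legal
(4,7): no bracket -> illegal
(5,1): no bracket -> illegal
(5,2): no bracket -> illegal
(5,6): flips 2 -> legal
(6,1): flips 1 -> legal
(6,4): flips 1 -> legal
(6,5): flips 1 -> legal
(7,1): flips 1 -> legal
(7,2): no bracket -> illegal
(7,3): no bracket -> illegal
W mobility = 11

Answer: B=10 W=11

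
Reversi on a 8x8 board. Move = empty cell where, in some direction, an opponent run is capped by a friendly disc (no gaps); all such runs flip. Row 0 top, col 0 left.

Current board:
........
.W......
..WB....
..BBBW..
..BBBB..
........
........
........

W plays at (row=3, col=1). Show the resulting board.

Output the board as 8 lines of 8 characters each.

Place W at (3,1); scan 8 dirs for brackets.
Dir NW: first cell '.' (not opp) -> no flip
Dir N: first cell '.' (not opp) -> no flip
Dir NE: first cell 'W' (not opp) -> no flip
Dir W: first cell '.' (not opp) -> no flip
Dir E: opp run (3,2) (3,3) (3,4) capped by W -> flip
Dir SW: first cell '.' (not opp) -> no flip
Dir S: first cell '.' (not opp) -> no flip
Dir SE: opp run (4,2), next='.' -> no flip
All flips: (3,2) (3,3) (3,4)

Answer: ........
.W......
..WB....
.WWWWW..
..BBBB..
........
........
........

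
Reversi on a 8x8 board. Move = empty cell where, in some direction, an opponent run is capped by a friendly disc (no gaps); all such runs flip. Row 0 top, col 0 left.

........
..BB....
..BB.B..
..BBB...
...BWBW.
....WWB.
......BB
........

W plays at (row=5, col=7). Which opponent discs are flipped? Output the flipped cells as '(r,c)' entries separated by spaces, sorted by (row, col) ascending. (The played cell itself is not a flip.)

Dir NW: first cell 'W' (not opp) -> no flip
Dir N: first cell '.' (not opp) -> no flip
Dir NE: edge -> no flip
Dir W: opp run (5,6) capped by W -> flip
Dir E: edge -> no flip
Dir SW: opp run (6,6), next='.' -> no flip
Dir S: opp run (6,7), next='.' -> no flip
Dir SE: edge -> no flip

Answer: (5,6)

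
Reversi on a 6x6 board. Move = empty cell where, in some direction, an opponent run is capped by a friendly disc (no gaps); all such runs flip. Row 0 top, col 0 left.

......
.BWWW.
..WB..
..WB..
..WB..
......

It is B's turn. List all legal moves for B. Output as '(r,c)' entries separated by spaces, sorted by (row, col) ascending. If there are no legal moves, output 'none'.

Answer: (0,1) (0,3) (0,5) (1,5) (2,1) (3,1) (4,1) (5,1)

Derivation:
(0,1): flips 1 -> legal
(0,2): no bracket -> illegal
(0,3): flips 1 -> legal
(0,4): no bracket -> illegal
(0,5): flips 1 -> legal
(1,5): flips 3 -> legal
(2,1): flips 2 -> legal
(2,4): no bracket -> illegal
(2,5): no bracket -> illegal
(3,1): flips 1 -> legal
(4,1): flips 2 -> legal
(5,1): flips 1 -> legal
(5,2): no bracket -> illegal
(5,3): no bracket -> illegal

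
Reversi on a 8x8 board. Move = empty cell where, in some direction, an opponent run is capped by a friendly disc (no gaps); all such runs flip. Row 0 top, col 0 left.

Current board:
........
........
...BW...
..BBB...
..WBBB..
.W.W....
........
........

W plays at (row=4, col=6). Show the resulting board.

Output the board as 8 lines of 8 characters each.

Place W at (4,6); scan 8 dirs for brackets.
Dir NW: first cell '.' (not opp) -> no flip
Dir N: first cell '.' (not opp) -> no flip
Dir NE: first cell '.' (not opp) -> no flip
Dir W: opp run (4,5) (4,4) (4,3) capped by W -> flip
Dir E: first cell '.' (not opp) -> no flip
Dir SW: first cell '.' (not opp) -> no flip
Dir S: first cell '.' (not opp) -> no flip
Dir SE: first cell '.' (not opp) -> no flip
All flips: (4,3) (4,4) (4,5)

Answer: ........
........
...BW...
..BBB...
..WWWWW.
.W.W....
........
........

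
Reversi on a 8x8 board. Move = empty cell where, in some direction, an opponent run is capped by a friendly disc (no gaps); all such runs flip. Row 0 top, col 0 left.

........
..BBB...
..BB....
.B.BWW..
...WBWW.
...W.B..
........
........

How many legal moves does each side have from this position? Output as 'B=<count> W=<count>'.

-- B to move --
(2,4): flips 1 -> legal
(2,5): flips 2 -> legal
(2,6): flips 1 -> legal
(3,2): no bracket -> illegal
(3,6): flips 2 -> legal
(3,7): flips 1 -> legal
(4,2): flips 1 -> legal
(4,7): flips 2 -> legal
(5,2): no bracket -> illegal
(5,4): no bracket -> illegal
(5,6): flips 2 -> legal
(5,7): no bracket -> illegal
(6,2): flips 1 -> legal
(6,3): flips 2 -> legal
(6,4): no bracket -> illegal
B mobility = 10
-- W to move --
(0,1): flips 2 -> legal
(0,2): no bracket -> illegal
(0,3): flips 3 -> legal
(0,4): no bracket -> illegal
(0,5): no bracket -> illegal
(1,1): no bracket -> illegal
(1,5): no bracket -> illegal
(2,0): no bracket -> illegal
(2,1): no bracket -> illegal
(2,4): no bracket -> illegal
(2,5): no bracket -> illegal
(3,0): no bracket -> illegal
(3,2): flips 1 -> legal
(4,0): no bracket -> illegal
(4,1): no bracket -> illegal
(4,2): no bracket -> illegal
(5,4): flips 1 -> legal
(5,6): no bracket -> illegal
(6,4): flips 1 -> legal
(6,5): flips 1 -> legal
(6,6): no bracket -> illegal
W mobility = 6

Answer: B=10 W=6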